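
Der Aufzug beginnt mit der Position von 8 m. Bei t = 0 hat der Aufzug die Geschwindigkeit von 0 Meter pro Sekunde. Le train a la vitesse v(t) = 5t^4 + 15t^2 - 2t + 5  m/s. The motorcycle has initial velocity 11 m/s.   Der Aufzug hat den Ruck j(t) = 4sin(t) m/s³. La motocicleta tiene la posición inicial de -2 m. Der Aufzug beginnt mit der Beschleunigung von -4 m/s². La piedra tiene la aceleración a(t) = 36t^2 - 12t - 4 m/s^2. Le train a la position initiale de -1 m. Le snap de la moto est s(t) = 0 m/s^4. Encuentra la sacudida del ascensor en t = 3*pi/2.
De la ecuación de la sacudida j(t) = 4·sin(t), sustituimos t = 3*pi/2 para obtener j = -4.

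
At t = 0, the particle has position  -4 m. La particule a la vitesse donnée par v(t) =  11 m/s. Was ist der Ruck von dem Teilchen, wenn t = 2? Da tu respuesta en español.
Para resolver esto, necesitamos tomar 2 derivadas de nuestra ecuación de la velocidad v(t) = 11. Derivando la velocidad, obtenemos la aceleración: a(t) = 0. Tomando d/dt de a(t), encontramos j(t) = 0. De la ecuación de la sacudida j(t) = 0, sustituimos t = 2 para obtener j = 0.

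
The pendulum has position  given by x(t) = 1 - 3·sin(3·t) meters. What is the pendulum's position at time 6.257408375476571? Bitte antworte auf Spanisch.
Usando x(t) = 1 - 3·sin(3·t) y sustituyendo t = 6.257408375476571, encontramos x = 1.23176123336997.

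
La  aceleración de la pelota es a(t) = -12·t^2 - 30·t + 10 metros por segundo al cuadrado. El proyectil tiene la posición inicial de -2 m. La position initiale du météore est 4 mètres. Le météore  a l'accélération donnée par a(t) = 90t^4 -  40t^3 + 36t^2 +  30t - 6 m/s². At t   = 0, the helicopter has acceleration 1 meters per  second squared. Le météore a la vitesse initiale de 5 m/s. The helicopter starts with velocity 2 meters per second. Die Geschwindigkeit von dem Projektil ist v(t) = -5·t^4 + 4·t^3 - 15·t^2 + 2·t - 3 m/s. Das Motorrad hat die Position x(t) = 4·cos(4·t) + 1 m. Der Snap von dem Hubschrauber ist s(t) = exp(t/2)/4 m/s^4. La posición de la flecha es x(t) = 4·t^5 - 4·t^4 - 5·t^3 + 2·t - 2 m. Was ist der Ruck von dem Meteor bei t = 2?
Ausgehend von der Beschleunigung a(t) = 90·t^4 - 40·t^3 + 36·t^2 + 30·t - 6, nehmen wir 1 Ableitung. Durch Ableiten von der Beschleunigung erhalten wir den Ruck: j(t) = 360·t^3 - 120·t^2 + 72·t + 30. Wir haben den Ruck j(t) = 360·t^3 - 120·t^2 + 72·t + 30. Durch Einsetzen von t = 2: j(2) = 2574.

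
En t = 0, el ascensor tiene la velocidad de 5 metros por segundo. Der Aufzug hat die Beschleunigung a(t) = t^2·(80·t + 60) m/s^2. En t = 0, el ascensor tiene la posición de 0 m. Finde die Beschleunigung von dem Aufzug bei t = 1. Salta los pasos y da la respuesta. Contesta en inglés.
The acceleration at t = 1 is a = 140.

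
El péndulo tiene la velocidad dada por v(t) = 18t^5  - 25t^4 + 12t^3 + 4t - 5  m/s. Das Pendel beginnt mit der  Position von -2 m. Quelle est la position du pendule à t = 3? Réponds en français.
Pour résoudre ceci, nous devons prendre 1 primitive de notre équation de la vitesse v(t) = 18·t^5 - 25·t^4 + 12·t^3 + 4·t - 5. L'intégrale de la vitesse, avec x(0) = -2, donne la position: x(t) = 3·t^6 - 5·t^5 + 3·t^4 + 2·t^2 - 5·t - 2. En utilisant x(t) = 3·t^6 - 5·t^5 + 3·t^4 + 2·t^2 - 5·t - 2 et en substituant t = 3, nous trouvons x = 1216.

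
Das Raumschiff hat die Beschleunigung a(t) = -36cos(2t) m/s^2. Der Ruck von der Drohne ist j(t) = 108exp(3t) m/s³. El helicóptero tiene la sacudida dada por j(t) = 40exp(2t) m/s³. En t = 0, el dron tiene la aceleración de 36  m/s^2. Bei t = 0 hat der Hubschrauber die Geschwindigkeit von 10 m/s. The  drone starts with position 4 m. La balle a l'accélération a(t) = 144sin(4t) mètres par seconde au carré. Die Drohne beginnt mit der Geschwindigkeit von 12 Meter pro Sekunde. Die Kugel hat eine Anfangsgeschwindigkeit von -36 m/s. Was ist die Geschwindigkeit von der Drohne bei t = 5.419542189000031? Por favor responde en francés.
Pour résoudre ceci, nous devons prendre 2 intégrales de notre équation du jerk j(t) = 108·exp(3·t). En prenant ∫j(t)dt et en appliquant a(0) = 36, nous trouvons a(t) = 36·exp(3·t). L'intégrale de l'accélération, avec v(0) = 12, donne la vitesse: v(t) = 12·exp(3·t). De l'équation de la vitesse v(t) = 12·exp(3·t), nous substituons t = 5.419542189000031 pour obtenir v = 138106159.177568.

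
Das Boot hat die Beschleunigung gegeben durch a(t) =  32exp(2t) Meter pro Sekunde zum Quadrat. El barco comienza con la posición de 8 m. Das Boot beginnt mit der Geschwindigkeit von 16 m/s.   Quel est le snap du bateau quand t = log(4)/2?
Pour résoudre ceci, nous devons prendre 2 dérivées de notre équation de l'accélération a(t) = 32·exp(2·t). En dérivant l'accélération, nous obtenons le jerk: j(t) = 64·exp(2·t). La dérivée du jerk donne le snap: s(t) = 128·exp(2·t). En utilisant s(t) = 128·exp(2·t) et en substituant t = log(4)/2, nous trouvons s = 512.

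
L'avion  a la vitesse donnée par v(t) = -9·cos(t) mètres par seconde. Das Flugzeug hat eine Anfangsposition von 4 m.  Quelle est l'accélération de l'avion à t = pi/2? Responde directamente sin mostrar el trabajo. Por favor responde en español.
La aceleración en t = pi/2 es a = 9.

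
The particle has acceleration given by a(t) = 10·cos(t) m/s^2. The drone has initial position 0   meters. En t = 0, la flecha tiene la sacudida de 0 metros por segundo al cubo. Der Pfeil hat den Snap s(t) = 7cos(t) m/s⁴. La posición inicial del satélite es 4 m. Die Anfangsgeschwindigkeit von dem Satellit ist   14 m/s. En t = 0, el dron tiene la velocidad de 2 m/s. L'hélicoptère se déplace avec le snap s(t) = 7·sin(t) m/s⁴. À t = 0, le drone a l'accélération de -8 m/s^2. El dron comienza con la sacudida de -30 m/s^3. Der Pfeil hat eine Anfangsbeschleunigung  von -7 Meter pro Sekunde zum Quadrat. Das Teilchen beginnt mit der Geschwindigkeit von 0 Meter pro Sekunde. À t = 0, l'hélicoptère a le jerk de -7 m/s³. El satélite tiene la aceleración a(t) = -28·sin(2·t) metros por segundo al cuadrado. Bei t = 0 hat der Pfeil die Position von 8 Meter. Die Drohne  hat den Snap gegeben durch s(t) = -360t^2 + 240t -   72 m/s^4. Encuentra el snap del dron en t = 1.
De la ecuación del snap s(t) = -360·t^2 + 240·t - 72, sustituimos t = 1 para obtener s = -192.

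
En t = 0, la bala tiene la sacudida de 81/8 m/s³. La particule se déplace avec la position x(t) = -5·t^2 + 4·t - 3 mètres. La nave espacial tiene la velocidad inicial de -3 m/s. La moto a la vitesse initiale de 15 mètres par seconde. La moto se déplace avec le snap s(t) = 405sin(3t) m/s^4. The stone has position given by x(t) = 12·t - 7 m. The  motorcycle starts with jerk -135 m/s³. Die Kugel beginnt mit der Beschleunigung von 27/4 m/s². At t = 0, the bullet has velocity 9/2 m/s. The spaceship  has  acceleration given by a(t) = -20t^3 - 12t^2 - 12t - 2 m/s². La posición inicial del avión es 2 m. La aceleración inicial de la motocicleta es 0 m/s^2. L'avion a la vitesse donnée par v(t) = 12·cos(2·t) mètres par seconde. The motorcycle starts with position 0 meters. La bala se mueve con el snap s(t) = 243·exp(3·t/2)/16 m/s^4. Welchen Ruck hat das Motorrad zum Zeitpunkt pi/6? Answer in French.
Nous devons trouver l'intégrale de notre équation du snap s(t) = 405·sin(3·t) 1 fois. L'intégrale du snap est le jerk. En utilisant j(0) = -135, nous obtenons j(t) = -135·cos(3·t). De l'équation du jerk j(t) = -135·cos(3·t), nous substituons t = pi/6 pour obtenir j = 0.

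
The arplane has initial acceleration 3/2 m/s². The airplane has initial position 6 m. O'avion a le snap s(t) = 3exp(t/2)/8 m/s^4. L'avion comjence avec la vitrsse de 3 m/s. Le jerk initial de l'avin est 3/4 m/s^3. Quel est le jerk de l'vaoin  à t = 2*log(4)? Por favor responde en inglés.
We must find the integral of our snap equation s(t) = 3·exp(t/2)/8 1 time. Taking ∫s(t)dt and applying j(0) = 3/4, we find j(t) = 3·exp(t/2)/4. We have jerk j(t) = 3·exp(t/2)/4. Substituting t = 2*log(4): j(2*log(4)) = 3.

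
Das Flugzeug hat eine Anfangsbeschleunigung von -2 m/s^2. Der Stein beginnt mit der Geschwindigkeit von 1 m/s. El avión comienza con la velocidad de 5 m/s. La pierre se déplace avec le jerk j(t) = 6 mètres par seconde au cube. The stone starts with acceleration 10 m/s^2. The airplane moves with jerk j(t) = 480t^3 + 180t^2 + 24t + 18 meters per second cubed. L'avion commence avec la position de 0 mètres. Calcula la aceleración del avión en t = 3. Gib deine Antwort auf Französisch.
Pour résoudre ceci, nous devons prendre 1 intégrale de notre équation du jerk j(t) = 480·t^3 + 180·t^2 + 24·t + 18. L'intégrale du jerk, avec a(0) = -2, donne l'accélération: a(t) = 120·t^4 + 60·t^3 + 12·t^2 + 18·t - 2. En utilisant a(t) = 120·t^4 + 60·t^3 + 12·t^2 + 18·t - 2 et en substituant t = 3, nous trouvons a = 11500.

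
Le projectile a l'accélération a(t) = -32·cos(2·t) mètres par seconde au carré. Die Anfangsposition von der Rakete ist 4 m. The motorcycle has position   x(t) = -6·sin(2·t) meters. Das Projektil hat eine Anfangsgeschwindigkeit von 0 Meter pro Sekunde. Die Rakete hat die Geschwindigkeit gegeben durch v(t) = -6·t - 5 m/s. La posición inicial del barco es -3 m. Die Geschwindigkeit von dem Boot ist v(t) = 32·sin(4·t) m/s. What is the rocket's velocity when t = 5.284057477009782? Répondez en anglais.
From the given velocity equation v(t) = -6·t - 5, we substitute t = 5.284057477009782 to get v = -36.7043448620587.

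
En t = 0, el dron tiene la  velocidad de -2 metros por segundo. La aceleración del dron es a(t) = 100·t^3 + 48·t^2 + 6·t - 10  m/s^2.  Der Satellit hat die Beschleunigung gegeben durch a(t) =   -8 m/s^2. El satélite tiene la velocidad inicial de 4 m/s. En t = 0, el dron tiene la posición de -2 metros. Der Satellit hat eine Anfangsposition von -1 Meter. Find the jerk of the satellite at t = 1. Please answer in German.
Wir müssen unsere Gleichung für die Beschleunigung a(t) = -8 1-mal ableiten. Durch Ableiten von der Beschleunigung erhalten wir den Ruck: j(t) = 0. Aus der Gleichung für den Ruck j(t) = 0, setzen wir t = 1 ein und erhalten j = 0.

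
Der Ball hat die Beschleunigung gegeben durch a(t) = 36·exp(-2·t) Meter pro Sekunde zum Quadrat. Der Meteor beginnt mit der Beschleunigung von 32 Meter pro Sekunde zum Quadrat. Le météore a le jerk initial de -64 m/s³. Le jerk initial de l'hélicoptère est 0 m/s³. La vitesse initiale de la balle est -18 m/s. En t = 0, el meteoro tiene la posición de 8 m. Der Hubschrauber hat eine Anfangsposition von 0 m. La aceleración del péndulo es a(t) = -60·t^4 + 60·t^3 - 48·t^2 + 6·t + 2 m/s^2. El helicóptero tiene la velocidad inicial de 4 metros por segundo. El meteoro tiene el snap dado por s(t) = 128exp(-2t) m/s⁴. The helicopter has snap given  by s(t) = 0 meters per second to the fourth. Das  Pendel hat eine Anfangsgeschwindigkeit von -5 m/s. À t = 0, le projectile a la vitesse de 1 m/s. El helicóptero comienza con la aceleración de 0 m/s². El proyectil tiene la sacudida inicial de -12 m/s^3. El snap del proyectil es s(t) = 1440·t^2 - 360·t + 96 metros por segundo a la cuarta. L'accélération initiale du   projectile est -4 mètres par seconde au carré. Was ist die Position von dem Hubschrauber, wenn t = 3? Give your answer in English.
To solve this, we need to take 4 antiderivatives of our snap equation s(t) = 0. The integral of snap, with j(0) = 0, gives jerk: j(t) = 0. Integrating jerk and using the initial condition a(0) = 0, we get a(t) = 0. The integral of acceleration is velocity. Using v(0) = 4, we get v(t) = 4. Finding the integral of v(t) and using x(0) = 0: x(t) = 4·t. We have position x(t) = 4·t. Substituting t = 3: x(3) = 12.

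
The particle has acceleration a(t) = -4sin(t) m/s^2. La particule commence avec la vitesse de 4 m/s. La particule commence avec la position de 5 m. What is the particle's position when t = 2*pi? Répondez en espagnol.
Debemos encontrar la antiderivada de nuestra ecuación de la aceleración a(t) = -4·sin(t) 2 veces. Integrando la aceleración y usando la condición inicial v(0) = 4, obtenemos v(t) = 4·cos(t). La antiderivada de la velocidad es la posición. Usando x(0) = 5, obtenemos x(t) = 4·sin(t) + 5. Tenemos la posición x(t) = 4·sin(t) + 5. Sustituyendo t = 2*pi: x(2*pi) = 5.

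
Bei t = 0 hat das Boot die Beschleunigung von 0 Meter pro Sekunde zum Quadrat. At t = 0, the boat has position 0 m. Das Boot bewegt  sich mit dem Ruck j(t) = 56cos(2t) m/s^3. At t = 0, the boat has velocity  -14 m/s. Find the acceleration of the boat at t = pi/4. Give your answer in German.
Um dies zu lösen, müssen wir 1 Integral unserer Gleichung für den Ruck j(t) = 56·cos(2·t) finden. Mit ∫j(t)dt und Anwendung von a(0) = 0, finden wir a(t) = 28·sin(2·t). Wir haben die Beschleunigung a(t) = 28·sin(2·t). Durch Einsetzen von t = pi/4: a(pi/4) = 28.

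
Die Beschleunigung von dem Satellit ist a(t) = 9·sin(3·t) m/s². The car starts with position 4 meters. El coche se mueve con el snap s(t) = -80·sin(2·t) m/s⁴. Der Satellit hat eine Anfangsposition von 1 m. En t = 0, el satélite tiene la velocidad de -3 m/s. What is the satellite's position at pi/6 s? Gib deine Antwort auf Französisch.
Pour résoudre ceci, nous devons prendre 2 intégrales de notre équation de l'accélération a(t) = 9·sin(3·t). En prenant ∫a(t)dt et en appliquant v(0) = -3, nous trouvons v(t) = -3·cos(3·t). La primitive de la vitesse, avec x(0) = 1, donne la position: x(t) = 1 - sin(3·t). En utilisant x(t) = 1 - sin(3·t) et en substituant t = pi/6, nous trouvons x = 0.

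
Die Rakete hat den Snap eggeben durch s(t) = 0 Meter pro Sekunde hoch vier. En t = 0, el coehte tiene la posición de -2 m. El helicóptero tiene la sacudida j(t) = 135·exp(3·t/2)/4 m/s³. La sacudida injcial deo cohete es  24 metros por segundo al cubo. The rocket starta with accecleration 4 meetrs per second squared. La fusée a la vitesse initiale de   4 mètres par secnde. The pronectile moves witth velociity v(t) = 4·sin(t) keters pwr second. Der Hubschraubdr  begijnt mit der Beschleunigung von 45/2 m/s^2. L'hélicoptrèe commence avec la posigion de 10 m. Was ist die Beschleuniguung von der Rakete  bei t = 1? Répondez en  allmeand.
Wir müssen unsere Gleichung für den Snap s(t) = 0 2-mal integrieren. Durch Integration von dem Snap und Verwendung der Anfangsbedingung j(0) = 24, erhalten wir j(t) = 24. Mit ∫j(t)dt und Anwendung von a(0) = 4, finden wir a(t) = 24·t + 4. Wir haben die Beschleunigung a(t) = 24·t + 4. Durch Einsetzen von t = 1: a(1) = 28.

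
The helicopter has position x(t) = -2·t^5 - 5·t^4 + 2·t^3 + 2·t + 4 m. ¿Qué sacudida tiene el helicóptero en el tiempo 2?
Partiendo de la posición x(t) = -2·t^5 - 5·t^4 + 2·t^3 + 2·t + 4, tomamos 3 derivadas. La derivada de la posición da la velocidad: v(t) = -10·t^4 - 20·t^3 + 6·t^2 + 2. Tomando d/dt de v(t), encontramos a(t) = -40·t^3 - 60·t^2 + 12·t. Derivando la aceleración, obtenemos la sacudida: j(t) = -120·t^2 - 120·t + 12. De la ecuación de la sacudida j(t) = -120·t^2 - 120·t + 12, sustituimos t = 2 para obtener j = -708.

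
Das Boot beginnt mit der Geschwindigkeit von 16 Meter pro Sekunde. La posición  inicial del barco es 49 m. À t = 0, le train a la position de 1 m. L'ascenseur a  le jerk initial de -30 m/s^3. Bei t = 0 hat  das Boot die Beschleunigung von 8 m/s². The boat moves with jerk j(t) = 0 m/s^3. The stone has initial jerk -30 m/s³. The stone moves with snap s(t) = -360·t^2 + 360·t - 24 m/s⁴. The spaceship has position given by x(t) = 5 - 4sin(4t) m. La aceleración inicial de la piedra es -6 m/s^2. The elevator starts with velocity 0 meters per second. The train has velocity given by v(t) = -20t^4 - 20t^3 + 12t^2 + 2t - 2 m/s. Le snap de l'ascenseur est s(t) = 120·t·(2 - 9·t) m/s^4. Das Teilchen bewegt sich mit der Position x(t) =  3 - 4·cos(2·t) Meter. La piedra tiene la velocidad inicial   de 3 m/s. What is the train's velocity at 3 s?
From the given velocity equation v(t) = -20·t^4 - 20·t^3 + 12·t^2 + 2·t - 2, we substitute t = 3 to get v = -2048.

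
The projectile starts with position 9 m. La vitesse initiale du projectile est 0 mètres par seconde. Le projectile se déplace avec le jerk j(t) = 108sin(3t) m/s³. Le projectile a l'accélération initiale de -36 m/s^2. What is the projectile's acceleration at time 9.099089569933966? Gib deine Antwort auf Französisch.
Pour résoudre ceci, nous devons prendre 1 primitive de notre équation du jerk j(t) = 108·sin(3·t). En prenant ∫j(t)dt et en appliquant a(0) = -36, nous trouvons a(t) = -36·cos(3·t). De l'équation de l'accélération a(t) = -36·cos(3·t), nous substituons t = 9.099089569933966 pour obtenir a = 20.1404703927121.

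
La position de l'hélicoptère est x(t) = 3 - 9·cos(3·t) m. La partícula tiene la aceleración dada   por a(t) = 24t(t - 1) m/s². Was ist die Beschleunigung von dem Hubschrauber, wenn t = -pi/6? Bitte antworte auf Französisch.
Pour résoudre ceci, nous devons prendre 2 dérivées de notre équation de la position x(t) = 3 - 9·cos(3·t). En dérivant la position, nous obtenons la vitesse: v(t) = 27·sin(3·t). En dérivant la vitesse, nous obtenons l'accélération: a(t) = 81·cos(3·t). De l'équation de l'accélération a(t) = 81·cos(3·t), nous substituons t = -pi/6 pour obtenir a = 0.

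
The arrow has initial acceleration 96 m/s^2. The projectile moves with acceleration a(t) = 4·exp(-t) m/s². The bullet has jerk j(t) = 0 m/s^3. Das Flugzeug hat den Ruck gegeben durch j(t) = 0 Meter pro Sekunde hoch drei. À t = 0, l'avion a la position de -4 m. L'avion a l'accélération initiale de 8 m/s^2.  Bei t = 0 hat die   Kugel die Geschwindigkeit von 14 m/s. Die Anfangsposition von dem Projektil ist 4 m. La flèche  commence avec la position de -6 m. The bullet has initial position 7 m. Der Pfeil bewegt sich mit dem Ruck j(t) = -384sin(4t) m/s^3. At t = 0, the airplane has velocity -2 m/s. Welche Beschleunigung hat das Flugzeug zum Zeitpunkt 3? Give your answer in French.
En partant du jerk j(t) = 0, nous prenons 1 primitive. L'intégrale du jerk est l'accélération. En utilisant a(0) = 8, nous obtenons a(t) = 8. De l'équation de l'accélération a(t) = 8, nous substituons t = 3 pour obtenir a = 8.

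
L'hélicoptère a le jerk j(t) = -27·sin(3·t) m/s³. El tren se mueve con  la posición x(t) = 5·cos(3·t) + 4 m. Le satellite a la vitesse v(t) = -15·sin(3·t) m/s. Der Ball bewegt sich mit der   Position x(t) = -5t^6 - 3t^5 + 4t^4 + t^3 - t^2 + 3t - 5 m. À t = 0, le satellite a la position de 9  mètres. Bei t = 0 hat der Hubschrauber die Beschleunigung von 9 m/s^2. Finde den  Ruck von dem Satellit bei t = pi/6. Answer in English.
Starting from velocity v(t) = -15·sin(3·t), we take 2 derivatives. The derivative of velocity gives acceleration: a(t) = -45·cos(3·t). Taking d/dt of a(t), we find j(t) = 135·sin(3·t). We have jerk j(t) = 135·sin(3·t). Substituting t = pi/6: j(pi/6) = 135.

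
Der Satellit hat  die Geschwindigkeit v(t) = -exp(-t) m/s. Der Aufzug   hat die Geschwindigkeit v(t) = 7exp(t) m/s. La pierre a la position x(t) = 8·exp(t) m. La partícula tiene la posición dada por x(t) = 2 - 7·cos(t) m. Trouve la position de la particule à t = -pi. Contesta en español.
Tenemos la posición x(t) = 2 - 7·cos(t). Sustituyendo t = -pi: x(-pi) = 9.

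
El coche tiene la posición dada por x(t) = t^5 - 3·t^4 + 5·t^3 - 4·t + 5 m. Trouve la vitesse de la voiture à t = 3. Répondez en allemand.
Ausgehend von der Position x(t) = t^5 - 3·t^4 + 5·t^3 - 4·t + 5, nehmen wir 1 Ableitung. Die Ableitung von der Position ergibt die Geschwindigkeit: v(t) = 5·t^4 - 12·t^3 + 15·t^2 - 4. Wir haben die Geschwindigkeit v(t) = 5·t^4 - 12·t^3 + 15·t^2 - 4. Durch Einsetzen von t = 3: v(3) = 212.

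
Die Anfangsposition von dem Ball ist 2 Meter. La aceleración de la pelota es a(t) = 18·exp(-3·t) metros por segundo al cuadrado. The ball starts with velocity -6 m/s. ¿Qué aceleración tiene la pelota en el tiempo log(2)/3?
Usando a(t) = 18·exp(-3·t) y sustituyendo t = log(2)/3, encontramos a = 9.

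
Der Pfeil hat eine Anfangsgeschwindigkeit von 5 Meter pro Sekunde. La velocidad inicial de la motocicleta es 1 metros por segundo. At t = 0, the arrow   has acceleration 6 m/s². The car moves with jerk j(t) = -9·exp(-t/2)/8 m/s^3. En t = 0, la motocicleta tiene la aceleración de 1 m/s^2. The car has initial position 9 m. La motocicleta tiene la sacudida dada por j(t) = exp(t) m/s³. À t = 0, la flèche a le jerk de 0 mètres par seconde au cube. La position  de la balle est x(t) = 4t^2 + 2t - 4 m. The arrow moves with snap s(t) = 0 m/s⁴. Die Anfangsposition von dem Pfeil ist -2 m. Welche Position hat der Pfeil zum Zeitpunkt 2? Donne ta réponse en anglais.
To find the answer, we compute 4 antiderivatives of s(t) = 0. Integrating snap and using the initial condition j(0) = 0, we get j(t) = 0. Taking ∫j(t)dt and applying a(0) = 6, we find a(t) = 6. The antiderivative of acceleration is velocity. Using v(0) = 5, we get v(t) = 6·t + 5. The integral of velocity is position. Using x(0) = -2, we get x(t) = 3·t^2 + 5·t - 2. We have position x(t) = 3·t^2 + 5·t - 2. Substituting t = 2: x(2) = 20.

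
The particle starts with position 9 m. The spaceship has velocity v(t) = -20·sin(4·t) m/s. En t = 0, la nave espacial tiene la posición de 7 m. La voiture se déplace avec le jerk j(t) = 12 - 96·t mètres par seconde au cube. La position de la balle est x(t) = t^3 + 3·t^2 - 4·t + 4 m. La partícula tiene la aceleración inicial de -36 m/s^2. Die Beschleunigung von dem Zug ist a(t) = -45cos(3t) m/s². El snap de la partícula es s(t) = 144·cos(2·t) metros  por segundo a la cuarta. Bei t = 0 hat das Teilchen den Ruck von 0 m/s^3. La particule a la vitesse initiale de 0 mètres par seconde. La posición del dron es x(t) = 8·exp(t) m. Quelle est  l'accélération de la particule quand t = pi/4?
Pour résoudre ceci, nous devons prendre 2 primitives de notre équation du snap s(t) = 144·cos(2·t). En intégrant le snap et en utilisant la condition initiale j(0) = 0, nous obtenons j(t) = 72·sin(2·t). L'intégrale du jerk, avec a(0) = -36, donne l'accélération: a(t) = -36·cos(2·t). Nous avons l'accélération a(t) = -36·cos(2·t). En substituant t = pi/4: a(pi/4) = 0.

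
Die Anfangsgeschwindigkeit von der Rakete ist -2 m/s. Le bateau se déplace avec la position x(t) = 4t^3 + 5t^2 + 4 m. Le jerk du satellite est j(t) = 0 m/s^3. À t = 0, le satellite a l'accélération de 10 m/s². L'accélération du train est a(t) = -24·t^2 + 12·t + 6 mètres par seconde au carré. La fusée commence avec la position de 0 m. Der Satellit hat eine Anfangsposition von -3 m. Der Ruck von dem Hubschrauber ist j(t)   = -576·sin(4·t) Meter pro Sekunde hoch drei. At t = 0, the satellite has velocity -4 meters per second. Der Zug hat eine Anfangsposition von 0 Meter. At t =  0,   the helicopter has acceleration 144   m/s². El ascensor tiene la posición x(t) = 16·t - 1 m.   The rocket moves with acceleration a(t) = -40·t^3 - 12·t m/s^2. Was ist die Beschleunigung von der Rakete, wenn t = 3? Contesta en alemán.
Mit a(t) = -40·t^3 - 12·t und Einsetzen von t = 3, finden wir a = -1116.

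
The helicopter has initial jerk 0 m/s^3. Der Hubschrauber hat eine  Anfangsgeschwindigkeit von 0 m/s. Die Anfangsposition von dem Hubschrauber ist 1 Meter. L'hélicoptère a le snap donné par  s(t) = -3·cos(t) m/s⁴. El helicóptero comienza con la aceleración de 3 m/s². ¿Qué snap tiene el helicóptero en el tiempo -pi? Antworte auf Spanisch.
Usando s(t) = -3·cos(t) y sustituyendo t = -pi, encontramos s = 3.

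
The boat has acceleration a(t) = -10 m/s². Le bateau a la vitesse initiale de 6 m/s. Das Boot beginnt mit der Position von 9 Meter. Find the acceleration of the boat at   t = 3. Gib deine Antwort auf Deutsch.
Wir haben die Beschleunigung a(t) = -10. Durch Einsetzen von t = 3: a(3) = -10.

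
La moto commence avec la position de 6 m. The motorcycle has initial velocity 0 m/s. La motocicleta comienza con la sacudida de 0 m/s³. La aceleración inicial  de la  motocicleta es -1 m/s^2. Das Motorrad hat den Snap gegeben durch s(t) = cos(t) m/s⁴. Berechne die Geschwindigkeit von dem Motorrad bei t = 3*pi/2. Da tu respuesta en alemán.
Um dies zu lösen, müssen wir 3 Integrale unserer Gleichung für den Snap s(t) = cos(t) finden. Die Stammfunktion von dem Snap ist der Ruck. Mit j(0) = 0 erhalten wir j(t) = sin(t). Die Stammfunktion von dem Ruck ist die Beschleunigung. Mit a(0) = -1 erhalten wir a(t) = -cos(t). Das Integral von der Beschleunigung, mit v(0) = 0, ergibt die Geschwindigkeit: v(t) = -sin(t). Wir haben die Geschwindigkeit v(t) = -sin(t). Durch Einsetzen von t = 3*pi/2: v(3*pi/2) = 1.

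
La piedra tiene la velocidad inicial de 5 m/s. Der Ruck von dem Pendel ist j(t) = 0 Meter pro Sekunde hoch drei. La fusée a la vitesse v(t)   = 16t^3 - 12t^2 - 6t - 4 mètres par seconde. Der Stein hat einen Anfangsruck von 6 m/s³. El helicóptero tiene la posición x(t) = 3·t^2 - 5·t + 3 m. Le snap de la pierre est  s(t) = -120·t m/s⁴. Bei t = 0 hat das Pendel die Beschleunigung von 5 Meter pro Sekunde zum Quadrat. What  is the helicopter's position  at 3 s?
From the given position equation x(t) = 3·t^2 - 5·t + 3, we substitute t = 3 to get x = 15.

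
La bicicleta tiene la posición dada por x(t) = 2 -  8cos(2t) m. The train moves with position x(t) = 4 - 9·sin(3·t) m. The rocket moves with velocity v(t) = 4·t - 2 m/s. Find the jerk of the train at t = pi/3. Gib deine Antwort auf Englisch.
Starting from position x(t) = 4 - 9·sin(3·t), we take 3 derivatives. Taking d/dt of x(t), we find v(t) = -27·cos(3·t). Taking d/dt of v(t), we find a(t) = 81·sin(3·t). Differentiating acceleration, we get jerk: j(t) = 243·cos(3·t). We have jerk j(t) = 243·cos(3·t). Substituting t = pi/3: j(pi/3) = -243.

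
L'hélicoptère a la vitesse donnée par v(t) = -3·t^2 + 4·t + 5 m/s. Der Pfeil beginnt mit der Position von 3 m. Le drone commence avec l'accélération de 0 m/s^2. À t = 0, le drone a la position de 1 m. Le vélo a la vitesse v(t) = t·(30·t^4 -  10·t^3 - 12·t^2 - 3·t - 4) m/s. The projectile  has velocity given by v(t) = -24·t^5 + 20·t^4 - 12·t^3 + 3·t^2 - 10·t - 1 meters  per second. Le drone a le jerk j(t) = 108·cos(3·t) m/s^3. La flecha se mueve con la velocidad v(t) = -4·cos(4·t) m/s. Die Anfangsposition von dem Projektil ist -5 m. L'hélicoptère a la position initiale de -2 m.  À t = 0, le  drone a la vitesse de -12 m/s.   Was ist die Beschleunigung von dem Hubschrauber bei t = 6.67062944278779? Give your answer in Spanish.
Para resolver esto, necesitamos tomar 1 derivada de nuestra ecuación de la velocidad v(t) = -3·t^2 + 4·t + 5. Derivando la velocidad, obtenemos la aceleración: a(t) = 4 - 6·t. De la ecuación de la aceleración a(t) = 4 - 6·t, sustituimos t = 6.67062944278779 para obtener a = -36.0237766567267.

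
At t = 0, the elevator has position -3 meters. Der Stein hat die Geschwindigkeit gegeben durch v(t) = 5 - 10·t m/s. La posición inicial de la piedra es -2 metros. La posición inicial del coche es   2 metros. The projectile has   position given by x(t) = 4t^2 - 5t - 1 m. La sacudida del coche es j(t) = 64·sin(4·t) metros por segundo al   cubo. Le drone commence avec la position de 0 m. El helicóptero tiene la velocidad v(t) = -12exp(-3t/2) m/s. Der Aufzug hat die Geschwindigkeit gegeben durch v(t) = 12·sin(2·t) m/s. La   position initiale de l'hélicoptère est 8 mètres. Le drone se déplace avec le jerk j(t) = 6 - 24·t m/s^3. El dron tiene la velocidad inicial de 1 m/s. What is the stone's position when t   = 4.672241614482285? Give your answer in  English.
We need to integrate our velocity equation v(t) = 5 - 10·t 1 time. Integrating velocity and using the initial condition x(0) = -2, we get x(t) = -5·t^2 + 5·t - 2. We have position x(t) = -5·t^2 + 5·t - 2. Substituting t = 4.672241614482285: x(4.672241614482285) = -87.7880004480887.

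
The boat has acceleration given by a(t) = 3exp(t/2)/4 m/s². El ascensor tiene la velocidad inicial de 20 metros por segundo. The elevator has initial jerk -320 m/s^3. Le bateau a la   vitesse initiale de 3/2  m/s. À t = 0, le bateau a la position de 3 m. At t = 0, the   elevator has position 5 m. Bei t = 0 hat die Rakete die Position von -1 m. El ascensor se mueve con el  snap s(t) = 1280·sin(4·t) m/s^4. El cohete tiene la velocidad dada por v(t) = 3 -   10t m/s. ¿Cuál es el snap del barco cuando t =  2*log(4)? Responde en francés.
Nous devons dériver notre équation de l'accélération a(t) = 3·exp(t/2)/4 2 fois. La dérivée de l'accélération donne le jerk: j(t) = 3·exp(t/2)/8. La dérivée du jerk donne le snap: s(t) = 3·exp(t/2)/16. En utilisant s(t) = 3·exp(t/2)/16 et en substituant t = 2*log(4), nous trouvons s = 3/4.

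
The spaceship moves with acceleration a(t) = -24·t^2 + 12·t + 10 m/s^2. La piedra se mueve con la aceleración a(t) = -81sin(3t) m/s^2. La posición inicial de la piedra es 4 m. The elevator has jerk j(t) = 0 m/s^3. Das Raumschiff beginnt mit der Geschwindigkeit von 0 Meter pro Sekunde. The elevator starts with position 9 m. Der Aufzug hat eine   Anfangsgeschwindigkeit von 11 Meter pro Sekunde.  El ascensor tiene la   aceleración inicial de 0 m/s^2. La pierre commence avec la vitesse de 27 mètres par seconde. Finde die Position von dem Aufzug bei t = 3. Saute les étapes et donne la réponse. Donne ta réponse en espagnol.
x(3) = 42.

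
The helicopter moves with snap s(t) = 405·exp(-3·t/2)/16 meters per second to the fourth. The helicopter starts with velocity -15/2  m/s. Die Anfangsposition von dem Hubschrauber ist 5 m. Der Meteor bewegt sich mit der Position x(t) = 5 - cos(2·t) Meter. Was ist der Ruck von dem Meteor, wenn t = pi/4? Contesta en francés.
Nous devons dériver notre équation de la position x(t) = 5 - cos(2·t) 3 fois. La dérivée de la position donne la vitesse: v(t) = 2·sin(2·t). La dérivée de la vitesse donne l'accélération: a(t) = 4·cos(2·t). En dérivant l'accélération, nous obtenons le jerk: j(t) = -8·sin(2·t). De l'équation du jerk j(t) = -8·sin(2·t), nous substituons t = pi/4 pour obtenir j = -8.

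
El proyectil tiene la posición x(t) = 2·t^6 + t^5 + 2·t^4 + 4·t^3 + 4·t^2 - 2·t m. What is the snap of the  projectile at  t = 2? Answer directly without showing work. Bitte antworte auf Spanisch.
En t = 2, s = 3168.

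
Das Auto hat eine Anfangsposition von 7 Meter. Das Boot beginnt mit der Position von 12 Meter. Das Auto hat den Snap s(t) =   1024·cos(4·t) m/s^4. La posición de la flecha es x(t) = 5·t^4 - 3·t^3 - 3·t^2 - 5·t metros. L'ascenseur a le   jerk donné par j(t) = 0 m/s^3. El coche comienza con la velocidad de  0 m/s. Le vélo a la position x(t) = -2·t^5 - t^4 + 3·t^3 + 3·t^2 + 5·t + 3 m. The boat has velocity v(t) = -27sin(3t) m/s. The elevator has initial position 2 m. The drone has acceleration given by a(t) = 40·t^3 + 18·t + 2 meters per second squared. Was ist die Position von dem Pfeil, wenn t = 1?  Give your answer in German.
Wir haben die Position x(t) = 5·t^4 - 3·t^3 - 3·t^2 - 5·t. Durch Einsetzen von t = 1: x(1) = -6.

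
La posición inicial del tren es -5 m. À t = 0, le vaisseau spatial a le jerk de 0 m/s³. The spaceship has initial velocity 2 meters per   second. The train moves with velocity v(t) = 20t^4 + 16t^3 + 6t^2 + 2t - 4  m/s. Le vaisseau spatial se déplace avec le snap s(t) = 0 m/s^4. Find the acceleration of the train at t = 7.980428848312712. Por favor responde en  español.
Partiendo de la velocidad v(t) = 20·t^4 + 16·t^3 + 6·t^2 + 2·t - 4, tomamos 1 derivada. La derivada de la velocidad da la aceleración: a(t) = 80·t^3 + 48·t^2 + 12·t + 2. Usando a(t) = 80·t^3 + 48·t^2 + 12·t + 2 y sustituyendo t = 7.980428848312712, encontramos a = 43814.8748150576.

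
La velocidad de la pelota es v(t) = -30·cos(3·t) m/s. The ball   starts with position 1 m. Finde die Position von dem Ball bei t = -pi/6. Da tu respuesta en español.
Debemos encontrar la integral de nuestra ecuación de la velocidad v(t) = -30·cos(3·t) 1 vez. Integrando la velocidad y usando la condición inicial x(0) = 1, obtenemos x(t) = 1 - 10·sin(3·t). Usando x(t) = 1 - 10·sin(3·t) y sustituyendo t = -pi/6, encontramos x = 11.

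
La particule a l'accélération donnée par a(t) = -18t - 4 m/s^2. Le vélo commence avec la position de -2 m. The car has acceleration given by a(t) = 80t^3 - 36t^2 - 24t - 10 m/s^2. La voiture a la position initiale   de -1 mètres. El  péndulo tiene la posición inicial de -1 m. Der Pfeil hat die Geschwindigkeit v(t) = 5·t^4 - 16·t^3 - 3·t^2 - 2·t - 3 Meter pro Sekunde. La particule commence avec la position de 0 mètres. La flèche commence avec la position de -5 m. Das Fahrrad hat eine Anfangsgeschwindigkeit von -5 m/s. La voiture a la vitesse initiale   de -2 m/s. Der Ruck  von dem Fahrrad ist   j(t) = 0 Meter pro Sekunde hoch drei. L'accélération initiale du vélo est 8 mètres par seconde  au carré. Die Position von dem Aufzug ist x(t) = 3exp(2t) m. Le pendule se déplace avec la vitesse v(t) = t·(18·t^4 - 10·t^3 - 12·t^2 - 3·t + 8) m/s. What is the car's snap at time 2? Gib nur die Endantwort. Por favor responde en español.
El snap en t = 2 es s = 888.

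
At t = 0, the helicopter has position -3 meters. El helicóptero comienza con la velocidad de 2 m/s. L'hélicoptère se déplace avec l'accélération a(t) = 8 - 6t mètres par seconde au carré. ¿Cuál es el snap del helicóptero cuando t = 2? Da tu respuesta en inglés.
Starting from acceleration a(t) = 8 - 6·t, we take 2 derivatives. Taking d/dt of a(t), we find j(t) = -6. The derivative of jerk gives snap: s(t) = 0. From the given snap equation s(t) = 0, we substitute t = 2 to get s = 0.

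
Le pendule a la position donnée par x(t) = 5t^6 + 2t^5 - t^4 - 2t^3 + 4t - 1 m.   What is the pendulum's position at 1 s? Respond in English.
We have position x(t) = 5·t^6 + 2·t^5 - t^4 - 2·t^3 + 4·t - 1. Substituting t = 1: x(1) = 7.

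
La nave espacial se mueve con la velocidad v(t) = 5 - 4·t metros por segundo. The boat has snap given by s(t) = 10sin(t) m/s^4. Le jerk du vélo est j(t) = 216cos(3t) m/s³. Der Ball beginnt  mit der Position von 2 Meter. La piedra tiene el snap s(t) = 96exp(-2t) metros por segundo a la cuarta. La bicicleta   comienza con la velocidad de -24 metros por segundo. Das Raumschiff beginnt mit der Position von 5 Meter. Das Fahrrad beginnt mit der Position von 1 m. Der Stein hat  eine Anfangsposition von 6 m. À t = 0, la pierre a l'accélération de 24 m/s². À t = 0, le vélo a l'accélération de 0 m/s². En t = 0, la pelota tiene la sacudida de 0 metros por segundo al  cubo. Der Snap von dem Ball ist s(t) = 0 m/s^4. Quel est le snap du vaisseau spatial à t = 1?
Pour résoudre ceci, nous devons prendre 3 dérivées de notre équation de la vitesse v(t) = 5 - 4·t. En prenant d/dt de v(t), nous trouvons a(t) = -4. En prenant d/dt de a(t), nous trouvons j(t) = 0. En prenant d/dt de j(t), nous trouvons s(t) = 0. De l'équation du snap s(t) = 0, nous substituons t = 1 pour obtenir s = 0.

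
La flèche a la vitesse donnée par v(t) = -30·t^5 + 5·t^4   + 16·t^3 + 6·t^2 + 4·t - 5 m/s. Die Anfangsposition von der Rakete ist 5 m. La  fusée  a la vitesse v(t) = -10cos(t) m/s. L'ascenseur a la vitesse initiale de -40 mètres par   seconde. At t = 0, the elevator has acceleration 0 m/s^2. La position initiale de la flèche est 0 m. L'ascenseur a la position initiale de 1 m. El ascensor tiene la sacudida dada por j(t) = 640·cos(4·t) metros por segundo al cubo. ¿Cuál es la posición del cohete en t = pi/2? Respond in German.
Wir müssen das Integral unserer Gleichung für die Geschwindigkeit v(t) = -10·cos(t) 1-mal finden. Mit ∫v(t)dt und Anwendung von x(0) = 5, finden wir x(t) = 5 - 10·sin(t). Mit x(t) = 5 - 10·sin(t) und Einsetzen von t = pi/2, finden wir x = -5.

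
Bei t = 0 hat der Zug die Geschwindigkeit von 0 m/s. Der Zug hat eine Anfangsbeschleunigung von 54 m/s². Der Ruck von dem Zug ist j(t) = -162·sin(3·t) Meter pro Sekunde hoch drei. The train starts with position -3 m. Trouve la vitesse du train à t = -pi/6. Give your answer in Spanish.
Necesitamos integrar nuestra ecuación de la sacudida j(t) = -162·sin(3·t) 2 veces. Tomando ∫j(t)dt y aplicando a(0) = 54, encontramos a(t) = 54·cos(3·t). La antiderivada de la aceleración, con v(0) = 0, da la velocidad: v(t) = 18·sin(3·t). De la ecuación de la velocidad v(t) = 18·sin(3·t), sustituimos t = -pi/6 para obtener v = -18.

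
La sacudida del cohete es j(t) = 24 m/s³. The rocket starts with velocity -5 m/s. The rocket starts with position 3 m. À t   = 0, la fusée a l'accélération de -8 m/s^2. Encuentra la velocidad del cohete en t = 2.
Necesitamos integrar nuestra ecuación de la sacudida j(t) = 24 2 veces. Tomando ∫j(t)dt y aplicando a(0) = -8, encontramos a(t) = 24·t - 8. La integral de la aceleración es la velocidad. Usando v(0) = -5, obtenemos v(t) = 12·t^2 - 8·t - 5. Tenemos la velocidad v(t) = 12·t^2 - 8·t - 5. Sustituyendo t = 2: v(2) = 27.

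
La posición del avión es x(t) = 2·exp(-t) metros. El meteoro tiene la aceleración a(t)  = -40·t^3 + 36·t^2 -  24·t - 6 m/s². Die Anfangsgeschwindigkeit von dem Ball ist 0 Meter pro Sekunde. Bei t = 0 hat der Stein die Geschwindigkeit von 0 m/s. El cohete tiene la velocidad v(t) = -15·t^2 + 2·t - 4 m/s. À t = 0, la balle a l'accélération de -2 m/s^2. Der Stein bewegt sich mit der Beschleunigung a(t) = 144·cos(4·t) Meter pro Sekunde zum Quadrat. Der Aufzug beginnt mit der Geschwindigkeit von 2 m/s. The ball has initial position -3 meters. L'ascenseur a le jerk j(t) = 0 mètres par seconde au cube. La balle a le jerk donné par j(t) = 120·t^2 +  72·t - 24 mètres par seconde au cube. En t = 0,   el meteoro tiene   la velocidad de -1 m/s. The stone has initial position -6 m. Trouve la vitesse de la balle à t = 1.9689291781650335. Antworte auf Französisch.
En partant du jerk j(t) = 120·t^2 + 72·t - 24, nous prenons 2 intégrales. L'intégrale du jerk, avec a(0) = -2, donne l'accélération: a(t) = 40·t^3 + 36·t^2 - 24·t - 2. L'intégrale de l'accélération, avec v(0) = 0, donne la vitesse: v(t) = 2·t·(5·t^3 + 6·t^2 - 6·t - 1). De l'équation de la vitesse v(t) = 2·t·(5·t^3 + 6·t^2 - 6·t - 1), nous substituons t = 1.9689291781650335 pour obtenir v = 191.423548271620.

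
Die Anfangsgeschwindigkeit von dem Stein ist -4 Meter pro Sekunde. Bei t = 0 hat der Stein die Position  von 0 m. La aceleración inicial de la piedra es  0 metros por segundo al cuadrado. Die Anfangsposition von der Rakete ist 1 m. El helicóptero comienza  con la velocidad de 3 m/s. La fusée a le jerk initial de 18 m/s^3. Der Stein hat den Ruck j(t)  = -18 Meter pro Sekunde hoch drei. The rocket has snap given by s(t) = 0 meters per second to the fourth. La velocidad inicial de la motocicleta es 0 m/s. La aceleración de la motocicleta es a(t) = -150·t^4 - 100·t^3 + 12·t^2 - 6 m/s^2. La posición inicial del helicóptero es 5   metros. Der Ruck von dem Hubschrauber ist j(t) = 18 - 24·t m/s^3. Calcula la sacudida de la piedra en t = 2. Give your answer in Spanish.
Usando j(t) = -18 y sustituyendo t = 2, encontramos j = -18.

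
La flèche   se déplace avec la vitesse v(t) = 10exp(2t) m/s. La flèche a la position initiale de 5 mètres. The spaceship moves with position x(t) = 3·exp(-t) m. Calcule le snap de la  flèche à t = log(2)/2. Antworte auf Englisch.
Starting from velocity v(t) = 10·exp(2·t), we take 3 derivatives. The derivative of velocity gives acceleration: a(t) = 20·exp(2·t). Differentiating acceleration, we get jerk: j(t) = 40·exp(2·t). Differentiating jerk, we get snap: s(t) = 80·exp(2·t). We have snap s(t) = 80·exp(2·t). Substituting t = log(2)/2: s(log(2)/2) = 160.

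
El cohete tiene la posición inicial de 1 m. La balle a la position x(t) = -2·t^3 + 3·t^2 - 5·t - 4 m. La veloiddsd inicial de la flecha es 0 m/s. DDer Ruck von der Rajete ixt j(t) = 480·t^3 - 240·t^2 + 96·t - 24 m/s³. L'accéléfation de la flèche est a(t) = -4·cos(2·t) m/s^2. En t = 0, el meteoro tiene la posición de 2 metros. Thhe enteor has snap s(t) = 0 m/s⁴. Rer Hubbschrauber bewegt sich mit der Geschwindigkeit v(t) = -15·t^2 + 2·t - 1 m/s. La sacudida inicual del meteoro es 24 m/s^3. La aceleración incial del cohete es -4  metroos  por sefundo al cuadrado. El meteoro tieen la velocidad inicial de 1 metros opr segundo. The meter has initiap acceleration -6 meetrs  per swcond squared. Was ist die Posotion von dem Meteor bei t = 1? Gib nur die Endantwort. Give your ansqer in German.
x(1) = 4.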